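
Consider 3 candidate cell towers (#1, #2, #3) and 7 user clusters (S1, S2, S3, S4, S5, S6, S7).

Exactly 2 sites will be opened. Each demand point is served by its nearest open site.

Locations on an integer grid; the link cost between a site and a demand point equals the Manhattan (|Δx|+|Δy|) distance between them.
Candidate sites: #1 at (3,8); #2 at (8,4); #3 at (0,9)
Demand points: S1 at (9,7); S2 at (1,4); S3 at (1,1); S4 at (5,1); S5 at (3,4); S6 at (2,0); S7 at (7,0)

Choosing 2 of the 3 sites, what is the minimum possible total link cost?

43

Open {#1, #2}.
  S1→#2 4, S2→#1 6, S3→#1 9, S4→#2 6, S5→#1 4, S6→#1 9, S7→#2 5  ⇒ total 43.
Compare {#2, #3}: total 45.
Compare {#1, #3}: total 56.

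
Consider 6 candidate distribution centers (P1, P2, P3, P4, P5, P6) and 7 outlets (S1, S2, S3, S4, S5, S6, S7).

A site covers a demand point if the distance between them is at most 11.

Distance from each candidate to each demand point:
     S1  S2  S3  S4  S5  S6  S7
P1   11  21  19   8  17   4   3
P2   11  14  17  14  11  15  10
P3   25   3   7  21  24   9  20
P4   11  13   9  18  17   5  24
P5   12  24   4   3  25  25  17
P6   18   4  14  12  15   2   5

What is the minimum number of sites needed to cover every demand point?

Coverage sets (demand points within 11 of each site):
  P1: {S1, S4, S6, S7}
  P2: {S1, S5, S7}
  P3: {S2, S3, S6}
  P4: {S1, S3, S6}
  P5: {S3, S4}
  P6: {S2, S6, S7}
No 2 sites suffice: every size-2 union leaves at least one demand point uncovered.
But {P1, P2, P3} covers everything, so the minimum is 3.

3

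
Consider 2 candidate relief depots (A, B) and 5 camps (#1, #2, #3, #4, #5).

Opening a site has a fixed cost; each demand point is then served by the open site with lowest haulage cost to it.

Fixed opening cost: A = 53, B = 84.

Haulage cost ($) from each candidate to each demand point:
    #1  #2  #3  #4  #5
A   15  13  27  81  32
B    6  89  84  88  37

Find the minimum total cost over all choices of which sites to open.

Open {A}: assign each demand point to its cheapest open site.
  #1→A 15, #2→A 13, #3→A 27, #4→A 81, #5→A 32
  haulage cost 168, fixed 53 → total 221.
Compare {A, B}: haulage cost 159 + fixed 137 = 296.
Compare {B}: haulage cost 304 + fixed 84 = 388.

221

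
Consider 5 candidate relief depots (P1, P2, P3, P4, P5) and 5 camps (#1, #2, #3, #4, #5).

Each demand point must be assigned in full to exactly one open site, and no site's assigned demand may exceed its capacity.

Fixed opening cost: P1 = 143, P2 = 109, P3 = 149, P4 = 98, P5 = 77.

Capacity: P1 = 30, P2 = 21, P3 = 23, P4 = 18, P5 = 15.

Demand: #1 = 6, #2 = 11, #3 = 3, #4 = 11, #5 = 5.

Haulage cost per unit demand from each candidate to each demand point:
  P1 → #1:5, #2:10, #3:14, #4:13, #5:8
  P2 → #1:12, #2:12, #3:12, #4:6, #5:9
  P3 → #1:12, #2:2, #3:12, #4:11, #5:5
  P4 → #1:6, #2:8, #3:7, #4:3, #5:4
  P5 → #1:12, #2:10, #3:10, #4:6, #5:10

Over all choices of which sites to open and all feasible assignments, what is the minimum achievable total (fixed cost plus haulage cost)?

Open {P3, P4}; cheapest assignment that respects the capacities:
  P3 (cap 23, load 19): #2, #3, #5 — cost 11×2 + 3×12 + 5×5 = 83
  P4 (cap 18, load 17): #1, #4 — cost 6×6 + 11×3 = 69
  Shipping 152, fixed 247 → total 399.
  Any other capacity-feasible assignment to {P3, P4} ships for at least 152.
Compare {P3, P5}: its best feasible assignment gives total 441.
Compare {P3, P4, P5}: its best feasible assignment gives total 470.
Every other set of open sites that can feasibly serve all demand totals ≥ 441 even under its best assignment. Minimum: 399.

399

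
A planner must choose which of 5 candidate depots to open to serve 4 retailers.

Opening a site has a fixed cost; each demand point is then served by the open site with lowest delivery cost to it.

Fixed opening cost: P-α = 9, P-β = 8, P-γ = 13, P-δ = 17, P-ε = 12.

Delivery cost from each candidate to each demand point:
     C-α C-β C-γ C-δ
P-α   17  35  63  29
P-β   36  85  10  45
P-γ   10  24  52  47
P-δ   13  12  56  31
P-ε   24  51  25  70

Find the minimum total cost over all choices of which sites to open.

Open {P-β, P-δ}: assign each demand point to its cheapest open site.
  C-α→P-δ 13, C-β→P-δ 12, C-γ→P-β 10, C-δ→P-δ 31
  delivery cost 66, fixed 25 → total 91.
Compare {P-α, P-β, P-δ}: delivery cost 64 + fixed 34 = 98.
Compare {P-β, P-γ, P-δ}: delivery cost 63 + fixed 38 = 101.
Compare {P-α, P-β, P-γ}: delivery cost 73 + fixed 30 = 103.
All other subsets cost ≥ 98. Minimum total cost: 91.

91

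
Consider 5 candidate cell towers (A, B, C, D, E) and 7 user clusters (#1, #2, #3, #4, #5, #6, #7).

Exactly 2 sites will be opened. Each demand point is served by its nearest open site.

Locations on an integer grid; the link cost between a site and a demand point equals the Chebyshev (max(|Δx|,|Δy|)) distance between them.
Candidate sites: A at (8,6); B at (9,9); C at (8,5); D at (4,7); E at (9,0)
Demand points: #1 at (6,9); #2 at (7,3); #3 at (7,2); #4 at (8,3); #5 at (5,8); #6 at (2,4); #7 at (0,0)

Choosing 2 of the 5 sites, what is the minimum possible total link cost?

20

Open {C, D}.
  #1→D 2, #2→C 2, #3→C 3, #4→C 2, #5→D 1, #6→D 3, #7→D 7  ⇒ total 20.
Compare {D, E}: total 21.
Compare {A, D}: total 23.
No size-2 selection does better; minimum is 20.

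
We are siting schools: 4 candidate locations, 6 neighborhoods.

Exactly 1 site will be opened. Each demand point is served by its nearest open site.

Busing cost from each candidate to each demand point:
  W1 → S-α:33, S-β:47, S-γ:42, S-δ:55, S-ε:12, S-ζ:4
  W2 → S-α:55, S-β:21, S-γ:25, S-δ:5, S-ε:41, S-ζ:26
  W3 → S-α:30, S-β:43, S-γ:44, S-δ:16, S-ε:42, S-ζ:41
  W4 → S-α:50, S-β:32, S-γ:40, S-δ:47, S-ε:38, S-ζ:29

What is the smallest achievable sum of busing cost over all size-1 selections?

Open {W2}.
  S-α→W2 55, S-β→W2 21, S-γ→W2 25, S-δ→W2 5, S-ε→W2 41, S-ζ→W2 26  ⇒ total 173.
Compare {W1}: total 193.
Compare {W3}: total 216.
No size-1 selection does better; minimum is 173.

173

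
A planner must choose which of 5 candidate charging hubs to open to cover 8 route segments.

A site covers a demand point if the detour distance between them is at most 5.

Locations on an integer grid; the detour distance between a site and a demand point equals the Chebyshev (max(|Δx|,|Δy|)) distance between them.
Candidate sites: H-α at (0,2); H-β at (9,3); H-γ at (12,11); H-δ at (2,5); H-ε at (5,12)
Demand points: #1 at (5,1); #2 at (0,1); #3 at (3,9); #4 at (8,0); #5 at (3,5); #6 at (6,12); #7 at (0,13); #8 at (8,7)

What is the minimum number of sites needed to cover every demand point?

3

Coverage sets (demand points within 5 of each site):
  H-α: {#1, #2, #5}
  H-β: {#1, #4, #8}
  H-γ: {#8}
  H-δ: {#1, #2, #3, #5}
  H-ε: {#3, #6, #7, #8}
No 2 sites suffice: every size-2 union leaves at least one demand point uncovered.
But {H-α, H-β, H-ε} covers everything, so the minimum is 3.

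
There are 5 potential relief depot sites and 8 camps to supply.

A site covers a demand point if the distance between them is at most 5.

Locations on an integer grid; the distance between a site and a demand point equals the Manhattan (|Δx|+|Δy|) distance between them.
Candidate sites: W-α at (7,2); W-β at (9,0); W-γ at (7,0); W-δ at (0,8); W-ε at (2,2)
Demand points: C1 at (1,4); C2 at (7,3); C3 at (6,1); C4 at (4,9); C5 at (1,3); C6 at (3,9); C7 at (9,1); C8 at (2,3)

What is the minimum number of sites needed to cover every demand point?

Coverage sets (demand points within 5 of each site):
  W-α: {C2, C3, C7}
  W-β: {C2, C3, C7}
  W-γ: {C2, C3, C7}
  W-δ: {C1, C4, C6}
  W-ε: {C1, C3, C5, C8}
No 2 sites suffice: every size-2 union leaves at least one demand point uncovered.
But {W-α, W-δ, W-ε} covers everything, so the minimum is 3.

3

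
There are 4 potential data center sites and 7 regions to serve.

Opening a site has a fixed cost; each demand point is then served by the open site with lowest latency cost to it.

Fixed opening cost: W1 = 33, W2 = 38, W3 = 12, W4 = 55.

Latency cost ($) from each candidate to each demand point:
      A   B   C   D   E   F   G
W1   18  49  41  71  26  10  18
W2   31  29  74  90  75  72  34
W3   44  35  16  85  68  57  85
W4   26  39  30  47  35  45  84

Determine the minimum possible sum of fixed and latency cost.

239

Open {W1, W3}: assign each demand point to its cheapest open site.
  A→W1 18, B→W3 35, C→W3 16, D→W1 71, E→W1 26, F→W1 10, G→W1 18
  latency cost 194, fixed 45 → total 239.
Compare {W1}: latency cost 233 + fixed 33 = 266.
Compare {W1, W3, W4}: latency cost 170 + fixed 100 = 270.
Compare {W1, W2, W3}: latency cost 188 + fixed 83 = 271.
All other subsets cost ≥ 266. Minimum total cost: 239.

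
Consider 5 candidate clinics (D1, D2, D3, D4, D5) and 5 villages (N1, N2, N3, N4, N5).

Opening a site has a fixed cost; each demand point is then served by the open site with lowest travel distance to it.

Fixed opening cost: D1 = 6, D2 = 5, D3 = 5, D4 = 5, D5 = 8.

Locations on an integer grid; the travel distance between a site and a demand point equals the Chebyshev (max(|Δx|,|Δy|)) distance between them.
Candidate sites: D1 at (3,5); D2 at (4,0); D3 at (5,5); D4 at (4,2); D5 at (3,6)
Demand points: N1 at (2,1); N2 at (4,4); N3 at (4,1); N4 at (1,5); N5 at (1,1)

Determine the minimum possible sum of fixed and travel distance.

16

Open {D4}: assign each demand point to its cheapest open site.
  N1→D4 2, N2→D4 2, N3→D4 1, N4→D4 3, N5→D4 3
  travel distance 11, fixed 5 → total 16.
Compare {D2}: travel distance 15 + fixed 5 = 20.
Compare {D1, D2}: travel distance 9 + fixed 11 = 20.
Compare {D1, D4}: travel distance 9 + fixed 11 = 20.
All other subsets cost ≥ 20. Minimum total cost: 16.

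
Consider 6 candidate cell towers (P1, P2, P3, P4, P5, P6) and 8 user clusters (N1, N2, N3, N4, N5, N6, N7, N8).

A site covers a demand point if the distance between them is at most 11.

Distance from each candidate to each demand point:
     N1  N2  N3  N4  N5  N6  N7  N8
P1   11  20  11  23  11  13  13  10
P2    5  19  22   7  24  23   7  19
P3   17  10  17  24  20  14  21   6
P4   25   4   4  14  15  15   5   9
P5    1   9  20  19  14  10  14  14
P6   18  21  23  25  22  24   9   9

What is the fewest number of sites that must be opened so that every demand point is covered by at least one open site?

3

Coverage sets (demand points within 11 of each site):
  P1: {N1, N3, N5, N8}
  P2: {N1, N4, N7}
  P3: {N2, N8}
  P4: {N2, N3, N7, N8}
  P5: {N1, N2, N6}
  P6: {N7, N8}
No 2 sites suffice: every size-2 union leaves at least one demand point uncovered.
But {P1, P2, P5} covers everything, so the minimum is 3.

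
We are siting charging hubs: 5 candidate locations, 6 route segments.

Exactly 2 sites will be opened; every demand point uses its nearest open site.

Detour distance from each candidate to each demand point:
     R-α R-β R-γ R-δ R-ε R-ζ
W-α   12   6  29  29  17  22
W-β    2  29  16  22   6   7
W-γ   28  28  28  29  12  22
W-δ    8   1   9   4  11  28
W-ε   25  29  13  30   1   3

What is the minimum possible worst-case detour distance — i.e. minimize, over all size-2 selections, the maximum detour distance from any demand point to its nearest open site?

Open {W-β, W-δ}.
  Farthest demand point is R-γ at detour distance 9 (to W-δ); all others are ≤ 9.
With {W-δ, W-ε} the worst case is 9.
With {W-α, W-β} the worst case is 22.
No size-2 selection achieves below 9.

9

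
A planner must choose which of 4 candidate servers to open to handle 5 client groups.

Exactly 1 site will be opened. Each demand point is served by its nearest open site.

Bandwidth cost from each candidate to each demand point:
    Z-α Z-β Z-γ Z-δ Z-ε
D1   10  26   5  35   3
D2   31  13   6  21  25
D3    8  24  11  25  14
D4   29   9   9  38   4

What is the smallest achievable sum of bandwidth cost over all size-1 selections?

Open {D1}.
  Z-α→D1 10, Z-β→D1 26, Z-γ→D1 5, Z-δ→D1 35, Z-ε→D1 3  ⇒ total 79.
Compare {D3}: total 82.
Compare {D4}: total 89.
No size-1 selection does better; minimum is 79.

79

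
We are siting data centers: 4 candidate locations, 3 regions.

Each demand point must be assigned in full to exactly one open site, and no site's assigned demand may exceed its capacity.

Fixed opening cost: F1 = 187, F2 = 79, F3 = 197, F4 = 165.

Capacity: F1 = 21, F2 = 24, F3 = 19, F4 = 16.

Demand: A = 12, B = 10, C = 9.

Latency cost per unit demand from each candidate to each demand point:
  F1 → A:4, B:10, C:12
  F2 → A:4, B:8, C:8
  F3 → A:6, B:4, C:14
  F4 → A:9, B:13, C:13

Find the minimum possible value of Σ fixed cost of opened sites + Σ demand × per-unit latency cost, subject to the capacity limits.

436

Open {F2, F3}; cheapest assignment that respects the capacities:
  F2 (cap 24, load 21): A, C — cost 12×4 + 9×8 = 120
  F3 (cap 19, load 10): B — cost 10×4 = 40
  Shipping 160, fixed 276 → total 436.
  Any other capacity-feasible assignment to {F2, F3} ships for at least 160.
Compare {F1, F2}: its best feasible assignment gives total 466.
Compare {F2, F4}: its best feasible assignment gives total 489.
Every other set of open sites that can feasibly serve all demand totals ≥ 466 even under its best assignment. Minimum: 436.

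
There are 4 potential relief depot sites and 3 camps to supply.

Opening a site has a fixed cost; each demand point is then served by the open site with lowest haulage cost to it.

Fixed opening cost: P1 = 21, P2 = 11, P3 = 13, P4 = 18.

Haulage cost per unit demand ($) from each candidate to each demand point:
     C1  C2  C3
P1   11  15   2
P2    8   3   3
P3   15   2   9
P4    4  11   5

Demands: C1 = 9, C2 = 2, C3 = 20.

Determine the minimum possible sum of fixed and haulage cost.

131

Open {P2, P4}: assign each demand point to its cheapest open site.
  C1→P4 9×4=36, C2→P2 2×3=6, C3→P2 20×3=60
  haulage cost 102, fixed 29 → total 131.
Compare {P1, P2, P4}: haulage cost 82 + fixed 50 = 132.
Compare {P1, P3, P4}: haulage cost 80 + fixed 52 = 132.
Compare {P1, P4}: haulage cost 98 + fixed 39 = 137.
All other subsets cost ≥ 132. Minimum total cost: 131.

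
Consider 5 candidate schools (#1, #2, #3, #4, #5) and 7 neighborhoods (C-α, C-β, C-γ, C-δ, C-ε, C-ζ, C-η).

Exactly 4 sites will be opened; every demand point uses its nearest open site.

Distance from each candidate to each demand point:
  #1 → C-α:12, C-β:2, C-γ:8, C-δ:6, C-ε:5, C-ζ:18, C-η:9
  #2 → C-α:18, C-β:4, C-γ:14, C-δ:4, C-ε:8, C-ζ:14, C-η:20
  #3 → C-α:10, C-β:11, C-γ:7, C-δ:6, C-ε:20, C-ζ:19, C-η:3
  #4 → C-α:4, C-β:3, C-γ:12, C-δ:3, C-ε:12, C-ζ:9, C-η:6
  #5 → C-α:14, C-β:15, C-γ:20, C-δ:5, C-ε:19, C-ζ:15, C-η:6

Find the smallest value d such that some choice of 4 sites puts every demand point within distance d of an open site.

9

Open {#1, #2, #3, #4}.
  Farthest demand point is C-ζ at distance 9 (to #4); all others are ≤ 9.
With {#1, #2, #4, #5} the worst case is 9.
With {#1, #3, #4, #5} the worst case is 9.
No size-4 selection achieves below 9.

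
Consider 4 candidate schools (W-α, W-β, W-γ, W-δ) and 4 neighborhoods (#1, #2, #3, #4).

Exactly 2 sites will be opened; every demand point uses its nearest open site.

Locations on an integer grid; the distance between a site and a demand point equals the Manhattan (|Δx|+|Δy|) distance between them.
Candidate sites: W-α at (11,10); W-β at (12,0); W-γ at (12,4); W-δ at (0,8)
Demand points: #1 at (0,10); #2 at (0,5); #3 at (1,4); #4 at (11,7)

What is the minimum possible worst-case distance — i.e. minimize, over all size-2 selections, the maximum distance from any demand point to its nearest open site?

5

Open {W-α, W-δ}.
  Farthest demand point is #3 at distance 5 (to W-δ); all others are ≤ 5.
With {W-γ, W-δ} the worst case is 5.
With {W-β, W-δ} the worst case is 8.
No size-2 selection achieves below 5.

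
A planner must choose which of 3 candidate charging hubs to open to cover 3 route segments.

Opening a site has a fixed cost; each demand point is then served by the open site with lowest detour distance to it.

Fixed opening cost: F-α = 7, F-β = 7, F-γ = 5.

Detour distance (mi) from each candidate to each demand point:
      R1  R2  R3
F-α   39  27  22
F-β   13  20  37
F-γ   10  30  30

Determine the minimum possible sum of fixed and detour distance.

Open {F-α, F-β}: assign each demand point to its cheapest open site.
  R1→F-β 13, R2→F-β 20, R3→F-α 22
  detour distance 55, fixed 14 → total 69.
Compare {F-α, F-γ}: detour distance 59 + fixed 12 = 71.
Compare {F-α, F-β, F-γ}: detour distance 52 + fixed 19 = 71.
Compare {F-β, F-γ}: detour distance 60 + fixed 12 = 72.
All other subsets cost ≥ 71. Minimum total cost: 69.

69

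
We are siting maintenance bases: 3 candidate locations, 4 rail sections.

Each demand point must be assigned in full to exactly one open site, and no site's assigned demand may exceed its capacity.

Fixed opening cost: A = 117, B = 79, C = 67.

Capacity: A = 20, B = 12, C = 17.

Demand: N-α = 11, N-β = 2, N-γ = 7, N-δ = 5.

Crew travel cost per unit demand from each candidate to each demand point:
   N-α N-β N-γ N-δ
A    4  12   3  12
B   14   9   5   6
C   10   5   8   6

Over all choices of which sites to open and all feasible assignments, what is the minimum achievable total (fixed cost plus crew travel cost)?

Open {A, C}; cheapest assignment that respects the capacities:
  A (cap 20, load 18): N-α, N-γ — cost 11×4 + 7×3 = 65
  C (cap 17, load 7): N-β, N-δ — cost 2×5 + 5×6 = 40
  Shipping 105, fixed 184 → total 289.
  Any other capacity-feasible assignment to {A, C} ships for at least 105.
Compare {A, B}: its best feasible assignment gives total 309.
Compare {B, C}: its best feasible assignment gives total 331.
Every other set of open sites that can feasibly serve all demand totals ≥ 309 even under its best assignment. Minimum: 289.

289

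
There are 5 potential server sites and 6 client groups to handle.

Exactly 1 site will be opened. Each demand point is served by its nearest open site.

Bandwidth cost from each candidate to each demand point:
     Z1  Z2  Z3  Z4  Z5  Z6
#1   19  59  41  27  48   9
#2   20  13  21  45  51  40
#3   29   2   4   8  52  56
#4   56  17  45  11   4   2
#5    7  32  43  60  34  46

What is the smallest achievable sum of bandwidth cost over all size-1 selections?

135

Open {#4}.
  Z1→#4 56, Z2→#4 17, Z3→#4 45, Z4→#4 11, Z5→#4 4, Z6→#4 2  ⇒ total 135.
Compare {#3}: total 151.
Compare {#2}: total 190.
No size-1 selection does better; minimum is 135.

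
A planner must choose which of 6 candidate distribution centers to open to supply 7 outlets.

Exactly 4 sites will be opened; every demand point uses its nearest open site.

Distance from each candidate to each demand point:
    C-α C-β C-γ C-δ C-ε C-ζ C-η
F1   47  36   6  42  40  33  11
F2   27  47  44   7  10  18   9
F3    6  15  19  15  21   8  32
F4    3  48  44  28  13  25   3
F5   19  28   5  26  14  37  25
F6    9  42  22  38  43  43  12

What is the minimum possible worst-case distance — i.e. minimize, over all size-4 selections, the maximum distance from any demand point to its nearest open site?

15

Open {F1, F2, F3, F4}.
  Farthest demand point is C-β at distance 15 (to F3); all others are ≤ 15.
With {F1, F2, F3, F5} the worst case is 15.
With {F1, F2, F3, F6} the worst case is 15.
No size-4 selection achieves below 15.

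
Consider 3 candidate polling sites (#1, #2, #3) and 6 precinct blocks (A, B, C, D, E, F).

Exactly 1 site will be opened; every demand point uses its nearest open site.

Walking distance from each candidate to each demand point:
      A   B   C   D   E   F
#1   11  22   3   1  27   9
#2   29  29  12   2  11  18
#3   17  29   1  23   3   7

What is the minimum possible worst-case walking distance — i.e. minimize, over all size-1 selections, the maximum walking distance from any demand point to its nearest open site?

27

Open {#1}.
  Farthest demand point is E at walking distance 27 (to #1); all others are ≤ 27.
With {#2} the worst case is 29.
With {#3} the worst case is 29.
No size-1 selection achieves below 27.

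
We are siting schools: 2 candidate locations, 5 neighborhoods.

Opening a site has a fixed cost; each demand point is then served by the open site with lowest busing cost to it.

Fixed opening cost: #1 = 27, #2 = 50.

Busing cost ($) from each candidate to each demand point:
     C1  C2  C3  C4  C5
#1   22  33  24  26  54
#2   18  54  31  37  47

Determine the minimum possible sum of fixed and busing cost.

Open {#1}: assign each demand point to its cheapest open site.
  C1→#1 22, C2→#1 33, C3→#1 24, C4→#1 26, C5→#1 54
  busing cost 159, fixed 27 → total 186.
Compare {#1, #2}: busing cost 148 + fixed 77 = 225.
Compare {#2}: busing cost 187 + fixed 50 = 237.

186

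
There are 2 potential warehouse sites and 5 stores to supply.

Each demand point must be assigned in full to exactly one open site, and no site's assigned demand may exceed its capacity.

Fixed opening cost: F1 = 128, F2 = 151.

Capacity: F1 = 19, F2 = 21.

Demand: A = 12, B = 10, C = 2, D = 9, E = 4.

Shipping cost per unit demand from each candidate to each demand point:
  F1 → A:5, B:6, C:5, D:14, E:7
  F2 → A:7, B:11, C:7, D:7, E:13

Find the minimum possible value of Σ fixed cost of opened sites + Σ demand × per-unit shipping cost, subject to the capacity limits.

Open {F1, F2}; cheapest assignment that respects the capacities:
  F1 (cap 19, load 16): B, C, E — cost 10×6 + 2×5 + 4×7 = 98
  F2 (cap 21, load 21): A, D — cost 12×7 + 9×7 = 147
  Shipping 245, fixed 279 → total 524.
  Any other capacity-feasible assignment to {F1, F2} ships for at least 245.
Total demand is 37 and no other set of sites has combined capacity ≥ 37, so {F1, F2} is the only feasible choice of open sites. Minimum: 524.

524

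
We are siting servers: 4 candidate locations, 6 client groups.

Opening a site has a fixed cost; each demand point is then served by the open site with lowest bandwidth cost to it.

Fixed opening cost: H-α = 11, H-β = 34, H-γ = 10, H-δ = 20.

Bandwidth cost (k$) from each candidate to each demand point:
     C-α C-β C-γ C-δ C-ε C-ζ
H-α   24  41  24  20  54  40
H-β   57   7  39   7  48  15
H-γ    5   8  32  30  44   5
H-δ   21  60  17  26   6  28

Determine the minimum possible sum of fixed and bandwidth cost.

Open {H-γ, H-δ}: assign each demand point to its cheapest open site.
  C-α→H-γ 5, C-β→H-γ 8, C-γ→H-δ 17, C-δ→H-δ 26, C-ε→H-δ 6, C-ζ→H-γ 5
  bandwidth cost 67, fixed 30 → total 97.
Compare {H-α, H-γ, H-δ}: bandwidth cost 61 + fixed 41 = 102.
Compare {H-β, H-γ, H-δ}: bandwidth cost 47 + fixed 64 = 111.
Compare {H-α, H-β, H-γ, H-δ}: bandwidth cost 47 + fixed 75 = 122.
All other subsets cost ≥ 102. Minimum total cost: 97.

97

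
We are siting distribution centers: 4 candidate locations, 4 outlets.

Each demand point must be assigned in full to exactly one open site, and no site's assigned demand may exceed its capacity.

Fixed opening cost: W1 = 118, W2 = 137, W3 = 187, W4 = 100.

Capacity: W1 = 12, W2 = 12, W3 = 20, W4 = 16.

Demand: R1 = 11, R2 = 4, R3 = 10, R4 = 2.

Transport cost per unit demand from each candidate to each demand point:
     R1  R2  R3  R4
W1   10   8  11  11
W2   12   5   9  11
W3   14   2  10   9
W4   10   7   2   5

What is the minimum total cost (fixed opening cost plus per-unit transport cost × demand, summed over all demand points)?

386

Open {W1, W4}; cheapest assignment that respects the capacities:
  W1 (cap 12, load 11): R1 — cost 11×10 = 110
  W4 (cap 16, load 16): R2, R3, R4 — cost 4×7 + 10×2 + 2×5 = 58
  Shipping 168, fixed 218 → total 386.
  Any other capacity-feasible assignment to {W1, W4} ships for at least 168.
Compare {W2, W4}: its best feasible assignment gives total 427.
Compare {W3, W4}: its best feasible assignment gives total 479.
Every other set of open sites that can feasibly serve all demand totals ≥ 427 even under its best assignment. Minimum: 386.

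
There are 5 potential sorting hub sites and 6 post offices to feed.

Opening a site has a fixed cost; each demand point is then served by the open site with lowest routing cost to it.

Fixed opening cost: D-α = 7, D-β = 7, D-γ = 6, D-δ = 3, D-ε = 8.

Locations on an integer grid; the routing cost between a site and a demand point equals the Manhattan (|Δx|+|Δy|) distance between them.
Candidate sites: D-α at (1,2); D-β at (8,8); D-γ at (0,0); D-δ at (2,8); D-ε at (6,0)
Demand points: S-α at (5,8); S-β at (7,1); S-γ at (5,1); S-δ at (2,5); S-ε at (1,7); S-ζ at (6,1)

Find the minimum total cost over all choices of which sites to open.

24

Open {D-δ, D-ε}: assign each demand point to its cheapest open site.
  S-α→D-δ 3, S-β→D-ε 2, S-γ→D-ε 2, S-δ→D-δ 3, S-ε→D-δ 2, S-ζ→D-ε 1
  routing cost 13, fixed 11 → total 24.
Compare {D-γ, D-δ, D-ε}: routing cost 13 + fixed 17 = 30.
Compare {D-α, D-δ, D-ε}: routing cost 13 + fixed 18 = 31.
Compare {D-β, D-δ, D-ε}: routing cost 13 + fixed 18 = 31.
All other subsets cost ≥ 30. Minimum total cost: 24.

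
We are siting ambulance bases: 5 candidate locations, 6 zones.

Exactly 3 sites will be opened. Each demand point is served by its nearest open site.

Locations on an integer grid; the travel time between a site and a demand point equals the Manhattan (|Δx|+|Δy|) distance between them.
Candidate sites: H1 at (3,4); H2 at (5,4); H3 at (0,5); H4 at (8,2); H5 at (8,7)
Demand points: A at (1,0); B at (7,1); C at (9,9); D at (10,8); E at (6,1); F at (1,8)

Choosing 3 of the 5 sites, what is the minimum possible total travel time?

21

Open {H3, H4, H5}.
  A→H3 6, B→H4 2, C→H5 3, D→H5 3, E→H4 3, F→H3 4  ⇒ total 21.
Compare {H1, H4, H5}: total 23.
Compare {H2, H3, H5}: total 25.
No size-3 selection does better; minimum is 21.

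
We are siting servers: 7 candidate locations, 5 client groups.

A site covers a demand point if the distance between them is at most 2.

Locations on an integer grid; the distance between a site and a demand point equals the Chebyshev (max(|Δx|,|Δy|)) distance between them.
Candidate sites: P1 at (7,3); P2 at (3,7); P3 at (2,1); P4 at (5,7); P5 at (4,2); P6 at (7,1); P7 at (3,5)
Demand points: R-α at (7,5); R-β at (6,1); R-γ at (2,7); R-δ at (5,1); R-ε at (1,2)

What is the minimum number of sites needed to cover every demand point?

Coverage sets (demand points within 2 of each site):
  P1: {R-α, R-β, R-δ}
  P2: {R-γ}
  P3: {R-ε}
  P4: {R-α}
  P5: {R-β, R-δ}
  P6: {R-β, R-δ}
  P7: {R-γ}
No 2 sites suffice: every size-2 union leaves at least one demand point uncovered.
But {P1, P2, P3} covers everything, so the minimum is 3.

3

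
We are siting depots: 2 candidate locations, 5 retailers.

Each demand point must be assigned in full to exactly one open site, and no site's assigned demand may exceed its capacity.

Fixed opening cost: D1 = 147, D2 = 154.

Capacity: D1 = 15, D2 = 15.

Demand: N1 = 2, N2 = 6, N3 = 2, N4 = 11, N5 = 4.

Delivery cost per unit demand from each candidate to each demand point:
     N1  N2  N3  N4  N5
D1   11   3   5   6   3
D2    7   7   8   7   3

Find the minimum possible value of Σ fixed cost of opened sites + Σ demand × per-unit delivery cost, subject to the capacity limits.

432

Open {D1, D2}; cheapest assignment that respects the capacities:
  D1 (cap 15, load 12): N2, N3, N5 — cost 6×3 + 2×5 + 4×3 = 40
  D2 (cap 15, load 13): N1, N4 — cost 2×7 + 11×7 = 91
  Shipping 131, fixed 301 → total 432.
  Any other capacity-feasible assignment to {D1, D2} ships for at least 131.
Total demand is 25 and no other set of sites has combined capacity ≥ 25, so {D1, D2} is the only feasible choice of open sites. Minimum: 432.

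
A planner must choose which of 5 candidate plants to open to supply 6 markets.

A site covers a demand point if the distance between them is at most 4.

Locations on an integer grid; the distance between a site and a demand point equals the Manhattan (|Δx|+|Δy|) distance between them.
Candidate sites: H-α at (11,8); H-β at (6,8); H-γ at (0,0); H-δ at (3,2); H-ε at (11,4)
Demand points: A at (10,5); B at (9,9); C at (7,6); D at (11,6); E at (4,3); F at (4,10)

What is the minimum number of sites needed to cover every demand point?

Coverage sets (demand points within 4 of each site):
  H-α: {A, B, D}
  H-β: {B, C, F}
  H-γ: {}
  H-δ: {E}
  H-ε: {A, D}
No 2 sites suffice: every size-2 union leaves at least one demand point uncovered.
But {H-α, H-β, H-δ} covers everything, so the minimum is 3.

3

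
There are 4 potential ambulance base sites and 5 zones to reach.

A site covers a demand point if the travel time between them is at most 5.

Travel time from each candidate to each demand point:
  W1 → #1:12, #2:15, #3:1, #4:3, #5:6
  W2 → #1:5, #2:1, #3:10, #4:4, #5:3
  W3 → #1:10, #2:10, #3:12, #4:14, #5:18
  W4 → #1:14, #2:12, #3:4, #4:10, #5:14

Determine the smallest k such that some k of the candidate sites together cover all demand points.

Coverage sets (demand points within 5 of each site):
  W1: {#3, #4}
  W2: {#1, #2, #4, #5}
  W3: {}
  W4: {#3}
No single site covers all 5 demand points.
But {W1, W2} covers everything, so the minimum is 2.

2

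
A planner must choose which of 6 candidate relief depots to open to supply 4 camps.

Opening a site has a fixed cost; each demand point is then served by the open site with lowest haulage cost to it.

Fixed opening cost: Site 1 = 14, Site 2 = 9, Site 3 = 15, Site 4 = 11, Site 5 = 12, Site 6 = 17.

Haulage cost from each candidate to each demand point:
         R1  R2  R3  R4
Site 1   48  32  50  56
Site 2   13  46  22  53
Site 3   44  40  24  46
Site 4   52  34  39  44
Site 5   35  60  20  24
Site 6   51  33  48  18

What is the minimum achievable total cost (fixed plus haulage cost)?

112

Open {Site 2, Site 6}: assign each demand point to its cheapest open site.
  R1→Site 2 13, R2→Site 6 33, R3→Site 2 22, R4→Site 6 18
  haulage cost 86, fixed 26 → total 112.
Compare {Site 2, Site 5, Site 6}: haulage cost 84 + fixed 38 = 122.
Compare {Site 2, Site 4, Site 5}: haulage cost 91 + fixed 32 = 123.
Compare {Site 2, Site 4, Site 6}: haulage cost 86 + fixed 37 = 123.
All other subsets cost ≥ 122. Minimum total cost: 112.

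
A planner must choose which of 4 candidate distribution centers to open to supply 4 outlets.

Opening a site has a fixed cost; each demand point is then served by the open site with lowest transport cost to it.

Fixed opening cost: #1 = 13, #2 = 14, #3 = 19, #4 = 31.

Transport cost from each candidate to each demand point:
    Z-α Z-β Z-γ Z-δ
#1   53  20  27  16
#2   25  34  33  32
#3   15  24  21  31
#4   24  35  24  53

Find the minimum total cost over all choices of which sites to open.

104

Open {#1, #3}: assign each demand point to its cheapest open site.
  Z-α→#3 15, Z-β→#1 20, Z-γ→#3 21, Z-δ→#1 16
  transport cost 72, fixed 32 → total 104.
Compare {#3}: transport cost 91 + fixed 19 = 110.
Compare {#1, #2}: transport cost 88 + fixed 27 = 115.
Compare {#1, #2, #3}: transport cost 72 + fixed 46 = 118.
All other subsets cost ≥ 110. Minimum total cost: 104.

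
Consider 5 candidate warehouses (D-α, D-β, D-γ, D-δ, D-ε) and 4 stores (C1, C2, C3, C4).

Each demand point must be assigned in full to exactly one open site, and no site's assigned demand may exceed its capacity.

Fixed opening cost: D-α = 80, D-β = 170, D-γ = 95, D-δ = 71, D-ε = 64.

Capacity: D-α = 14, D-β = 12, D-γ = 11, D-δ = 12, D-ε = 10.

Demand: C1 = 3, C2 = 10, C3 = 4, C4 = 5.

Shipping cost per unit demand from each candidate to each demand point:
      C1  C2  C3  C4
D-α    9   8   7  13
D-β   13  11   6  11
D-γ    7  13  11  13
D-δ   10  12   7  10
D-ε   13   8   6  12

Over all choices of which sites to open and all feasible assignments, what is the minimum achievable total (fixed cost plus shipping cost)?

323

Open {D-δ, D-ε}; cheapest assignment that respects the capacities:
  D-δ (cap 12, load 12): C1, C3, C4 — cost 3×10 + 4×7 + 5×10 = 108
  D-ε (cap 10, load 10): C2 — cost 10×8 = 80
  Shipping 188, fixed 135 → total 323.
  Any other capacity-feasible assignment to {D-δ, D-ε} ships for at least 188.
Compare {D-α, D-ε}: its best feasible assignment gives total 335.
Compare {D-α, D-δ}: its best feasible assignment gives total 336.
Every other set of open sites that can feasibly serve all demand totals ≥ 335 even under its best assignment. Minimum: 323.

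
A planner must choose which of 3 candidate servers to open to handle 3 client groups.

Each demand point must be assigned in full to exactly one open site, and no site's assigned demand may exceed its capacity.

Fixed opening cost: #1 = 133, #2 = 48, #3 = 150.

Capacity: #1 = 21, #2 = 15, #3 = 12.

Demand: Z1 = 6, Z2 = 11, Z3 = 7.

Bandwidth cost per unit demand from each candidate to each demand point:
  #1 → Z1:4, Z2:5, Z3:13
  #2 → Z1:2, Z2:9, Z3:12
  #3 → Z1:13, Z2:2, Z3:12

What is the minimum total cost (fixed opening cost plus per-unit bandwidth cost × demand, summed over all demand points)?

Open {#2, #3}; cheapest assignment that respects the capacities:
  #2 (cap 15, load 13): Z1, Z3 — cost 6×2 + 7×12 = 96
  #3 (cap 12, load 11): Z2 — cost 11×2 = 22
  Shipping 118, fixed 198 → total 316.
  Any other capacity-feasible assignment to {#2, #3} ships for at least 118.
Compare {#1, #2}: its best feasible assignment gives total 332.
Compare {#1, #3}: its best feasible assignment gives total 420.
Every other set of open sites that can feasibly serve all demand totals ≥ 332 even under its best assignment. Minimum: 316.

316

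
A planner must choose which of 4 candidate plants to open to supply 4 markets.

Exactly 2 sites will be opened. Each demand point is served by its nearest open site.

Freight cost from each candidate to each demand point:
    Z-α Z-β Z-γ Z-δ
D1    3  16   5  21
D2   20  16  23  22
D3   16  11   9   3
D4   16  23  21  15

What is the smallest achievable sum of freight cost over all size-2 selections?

Open {D1, D3}.
  Z-α→D1 3, Z-β→D3 11, Z-γ→D1 5, Z-δ→D3 3  ⇒ total 22.
Compare {D1, D4}: total 39.
Compare {D2, D3}: total 39.
No size-2 selection does better; minimum is 22.

22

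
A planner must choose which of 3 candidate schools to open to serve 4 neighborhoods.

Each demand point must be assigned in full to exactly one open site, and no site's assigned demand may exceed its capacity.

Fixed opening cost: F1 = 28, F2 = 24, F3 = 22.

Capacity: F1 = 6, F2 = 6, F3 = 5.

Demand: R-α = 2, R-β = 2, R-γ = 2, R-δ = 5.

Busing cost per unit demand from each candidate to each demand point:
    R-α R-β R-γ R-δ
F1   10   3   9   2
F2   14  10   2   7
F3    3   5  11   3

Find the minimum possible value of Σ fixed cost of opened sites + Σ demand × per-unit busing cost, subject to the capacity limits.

Open {F1, F2, F3}; cheapest assignment that respects the capacities:
  F1 (cap 6, load 5): R-δ — cost 5×2 = 10
  F2 (cap 6, load 2): R-γ — cost 2×2 = 4
  F3 (cap 5, load 4): R-α, R-β — cost 2×3 + 2×5 = 16
  Shipping 30, fixed 74 → total 104.
  Any other capacity-feasible assignment to {F1, F2, F3} ships for at least 30.
Compare {F1, F3}: its best feasible assignment gives total 109.
Compare {F2, F3}: its best feasible assignment gives total 113.
Every other set of open sites that can feasibly serve all demand totals ≥ 109 even under its best assignment. Minimum: 104.

104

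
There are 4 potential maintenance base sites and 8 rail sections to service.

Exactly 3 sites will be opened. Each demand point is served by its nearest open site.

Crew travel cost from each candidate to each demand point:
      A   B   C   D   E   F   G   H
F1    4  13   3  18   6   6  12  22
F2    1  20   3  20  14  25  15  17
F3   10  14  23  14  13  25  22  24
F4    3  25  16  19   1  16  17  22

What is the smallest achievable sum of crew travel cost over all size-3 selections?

Open {F1, F2, F4}.
  A→F2 1, B→F1 13, C→F1 3, D→F1 18, E→F4 1, F→F1 6, G→F1 12, H→F2 17  ⇒ total 71.
Compare {F1, F2, F3}: total 72.
Compare {F1, F3, F4}: total 74.
No size-3 selection does better; minimum is 71.

71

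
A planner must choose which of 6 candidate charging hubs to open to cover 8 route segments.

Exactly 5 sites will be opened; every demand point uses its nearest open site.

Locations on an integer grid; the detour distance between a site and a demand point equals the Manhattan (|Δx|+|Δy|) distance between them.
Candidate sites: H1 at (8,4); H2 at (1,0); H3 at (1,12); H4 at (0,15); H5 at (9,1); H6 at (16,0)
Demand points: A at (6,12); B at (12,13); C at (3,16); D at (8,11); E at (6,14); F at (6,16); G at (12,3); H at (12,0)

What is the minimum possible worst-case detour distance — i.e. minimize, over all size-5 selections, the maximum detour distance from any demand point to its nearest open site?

Open {H1, H2, H3, H4, H5}.
  Farthest demand point is B at detour distance 12 (to H3); all others are ≤ 12.
With {H1, H2, H3, H4, H6} the worst case is 12.
With {H1, H2, H3, H5, H6} the worst case is 12.
No size-5 selection achieves below 12.

12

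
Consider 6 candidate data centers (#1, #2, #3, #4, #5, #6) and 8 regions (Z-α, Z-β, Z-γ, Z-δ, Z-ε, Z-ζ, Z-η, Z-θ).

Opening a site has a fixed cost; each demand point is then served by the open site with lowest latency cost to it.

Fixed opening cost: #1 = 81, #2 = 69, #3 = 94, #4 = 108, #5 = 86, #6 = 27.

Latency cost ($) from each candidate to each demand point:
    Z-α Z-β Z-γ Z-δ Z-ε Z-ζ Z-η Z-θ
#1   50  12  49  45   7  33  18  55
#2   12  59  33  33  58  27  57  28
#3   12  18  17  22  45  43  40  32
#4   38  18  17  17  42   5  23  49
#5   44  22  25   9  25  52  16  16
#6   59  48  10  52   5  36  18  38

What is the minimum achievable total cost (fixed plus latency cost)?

Open {#5, #6}: assign each demand point to its cheapest open site.
  Z-α→#5 44, Z-β→#5 22, Z-γ→#6 10, Z-δ→#5 9, Z-ε→#6 5, Z-ζ→#6 36, Z-η→#5 16, Z-θ→#5 16
  latency cost 158, fixed 113 → total 271.
Compare {#3, #6}: latency cost 153 + fixed 121 = 274.
Compare {#2, #6}: latency cost 181 + fixed 96 = 277.
Compare {#4, #6}: latency cost 149 + fixed 135 = 284.
All other subsets cost ≥ 274. Minimum total cost: 271.

271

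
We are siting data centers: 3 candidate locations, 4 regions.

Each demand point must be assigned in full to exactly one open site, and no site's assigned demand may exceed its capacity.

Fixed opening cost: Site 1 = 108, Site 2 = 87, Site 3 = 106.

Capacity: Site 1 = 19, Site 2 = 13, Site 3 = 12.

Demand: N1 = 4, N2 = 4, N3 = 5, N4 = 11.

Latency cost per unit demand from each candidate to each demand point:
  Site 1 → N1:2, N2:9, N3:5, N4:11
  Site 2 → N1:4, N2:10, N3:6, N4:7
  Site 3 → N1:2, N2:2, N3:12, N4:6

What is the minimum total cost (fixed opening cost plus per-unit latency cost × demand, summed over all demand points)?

Open {Site 1, Site 2}; cheapest assignment that respects the capacities:
  Site 1 (cap 19, load 13): N1, N2, N3 — cost 4×2 + 4×9 + 5×5 = 69
  Site 2 (cap 13, load 11): N4 — cost 11×7 = 77
  Shipping 146, fixed 195 → total 341.
  Any other capacity-feasible assignment to {Site 1, Site 2} ships for at least 146.
Compare {Site 2, Site 3}: its best feasible assignment gives total 345.
Compare {Site 1, Site 3}: its best feasible assignment gives total 349.
Every other set of open sites that can feasibly serve all demand totals ≥ 345 even under its best assignment. Minimum: 341.

341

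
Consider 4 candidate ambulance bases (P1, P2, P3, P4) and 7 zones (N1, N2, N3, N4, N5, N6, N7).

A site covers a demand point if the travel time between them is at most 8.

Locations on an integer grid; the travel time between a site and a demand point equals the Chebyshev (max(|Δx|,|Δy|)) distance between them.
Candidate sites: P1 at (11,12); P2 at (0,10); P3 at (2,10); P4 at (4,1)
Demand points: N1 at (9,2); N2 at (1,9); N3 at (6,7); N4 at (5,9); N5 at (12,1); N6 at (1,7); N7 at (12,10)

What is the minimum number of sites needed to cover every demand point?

Coverage sets (demand points within 8 of each site):
  P1: {N3, N4, N7}
  P2: {N2, N3, N4, N6}
  P3: {N1, N2, N3, N4, N6}
  P4: {N1, N2, N3, N4, N5, N6}
No single site covers all 7 demand points.
But {P1, P4} covers everything, so the minimum is 2.

2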